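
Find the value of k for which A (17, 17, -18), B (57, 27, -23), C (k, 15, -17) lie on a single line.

Direction AB = (40, 10, -5). From the y-coordinate of C, the parameter along the line is τ = (15 − 17)/10 = -1/5.
Then k = 17 + (-1/5)·(40) = 9.

9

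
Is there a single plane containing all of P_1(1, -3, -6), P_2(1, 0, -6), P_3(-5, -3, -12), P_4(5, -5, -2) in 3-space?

Yes

A normal to the plane through P_1, P_2, P_3 is n = P_1P_2 × P_1P_3 = (-18, 0, 18).
The plane has equation n·P = -126. For P_4: n·P_4 = -126.
Equal, so P_4 lies in the plane and all four are coplanar.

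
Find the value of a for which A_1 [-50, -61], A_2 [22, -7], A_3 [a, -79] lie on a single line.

-74

The three points are collinear iff det[A_1A_2; A_1A_3] = 0.
This determinant is linear in a: (-54)a + (-3996) = 0, so a = -74.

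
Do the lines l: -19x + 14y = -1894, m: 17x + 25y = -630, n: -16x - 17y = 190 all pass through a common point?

No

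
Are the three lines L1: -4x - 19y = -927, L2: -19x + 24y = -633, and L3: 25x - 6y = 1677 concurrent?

Yes

Intersecting L1 and L2: solving the 2×2 system gives (x, y) = (75, 33).
Substitute into L3: (25)(75) + (-6)(33) = 1677.
This equals 1677, so (75, 33) lies on all three lines and they are concurrent.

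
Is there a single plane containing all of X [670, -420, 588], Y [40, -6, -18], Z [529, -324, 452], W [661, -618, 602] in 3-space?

Yes

The four points are coplanar iff the 3×3 determinant with rows XY, XZ, XW is zero.
Rows: (-630, 414, -606), (-141, 96, -136), (-9, -198, 14).
Expanding along the first row: (-630)(-25584) − (414)(-3198) + (-606)(28782) = 0.
Zero determinant ⇒ coplanar.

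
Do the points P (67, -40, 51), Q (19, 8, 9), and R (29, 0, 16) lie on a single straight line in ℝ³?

PQ = (-48, 48, -42), PR = (-38, 40, -35).
PQ × PR = (0, -84, -96).
The cross product is nonzero, so the points do not lie on one line.

No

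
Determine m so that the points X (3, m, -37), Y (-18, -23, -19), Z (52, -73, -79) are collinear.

-38

Direction YZ = (70, -50, -60). From the x-coordinate of X, the parameter along the line is τ = (3 − (-18))/70 = 3/10.
Then m = (-23) + 3/10·(-50) = -38.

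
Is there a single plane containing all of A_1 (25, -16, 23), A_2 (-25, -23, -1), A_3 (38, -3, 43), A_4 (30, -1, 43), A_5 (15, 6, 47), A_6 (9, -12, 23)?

Yes

The plane through A_1, A_2, A_3 has normal n = A_1A_2 × A_1A_3 = (172, 688, -559) and equation n·P = -19565.
Checking the remaining points: n·A_4 = -19565, n·A_5 = -19565, n·A_6 = -19565.
All equal -19565, so all 6 points lie in one plane.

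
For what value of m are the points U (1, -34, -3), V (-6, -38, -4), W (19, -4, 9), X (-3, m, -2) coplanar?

-33

Coplanarity ⇔ det[UV; UW; UX] = 0.
Expanding, this is linear in m: (66)m + (2178) = 0.
So m = -33.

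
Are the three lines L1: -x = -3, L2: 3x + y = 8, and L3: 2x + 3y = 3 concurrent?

The three lines meet at one point iff the augmented coefficient matrix [aᵢ bᵢ cᵢ] has rank < 3, i.e. its determinant vanishes.
Here the determinant is 0.
It vanishes, so the lines are concurrent at (3, -1).

Yes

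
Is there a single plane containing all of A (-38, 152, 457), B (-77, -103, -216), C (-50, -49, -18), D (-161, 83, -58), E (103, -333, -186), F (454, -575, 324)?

Yes

The plane through A, B, C has normal n = AB × AC = (-14148, -10449, 4779) and equation n·P = 1133379.
Checking the remaining points: n·D = 1133379, n·E = 1133379, n·F = 1133379.
All equal 1133379, so all 6 points lie in one plane.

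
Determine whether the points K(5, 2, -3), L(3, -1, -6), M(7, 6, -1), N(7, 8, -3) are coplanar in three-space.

With K as base: KL = (-2, -3, -3), KM = (2, 4, 2), KN = (2, 6, 0).
KM × KN = (-12, 4, 4).
KL · (KM × KN) = 0.
The scalar triple product vanishes, so the four points are coplanar.

Yes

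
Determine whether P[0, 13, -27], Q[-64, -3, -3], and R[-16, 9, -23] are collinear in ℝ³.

PQ = (-64, -16, 24), PR = (-16, -4, 4).
Comparing components 2 and 3: (-16)(4) − (24)(-4) = 32 ≠ 0, so PQ and PR are not parallel and the points are not collinear.

No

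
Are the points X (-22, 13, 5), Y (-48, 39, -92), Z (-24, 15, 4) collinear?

XY = (-26, 26, -97), XZ = (-2, 2, -1).
Comparing components 2 and 3: (26)(-1) − (-97)(2) = 168 ≠ 0, so XY and XZ are not parallel and the points are not collinear.

No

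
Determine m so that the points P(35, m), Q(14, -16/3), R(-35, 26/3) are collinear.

-34/3

Collinearity: (P − Q) must be parallel to (R − Q) = (-49, 14).
Cross-multiplying the components: (m − (-16/3))·(-49) = (21)·(14).
Solving gives m = -34/3.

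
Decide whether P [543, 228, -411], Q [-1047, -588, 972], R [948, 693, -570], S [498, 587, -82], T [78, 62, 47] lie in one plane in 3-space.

The plane through P, Q, R has normal n = PQ × PR = (-513351, 307305, -408870) and equation n·X = -40638483.
Checking the remaining points: n·S = -41733423, n·T = -40205358.
Since n·S = -41733423 ≠ -40638483, S is off the plane and the points are not all coplanar.

No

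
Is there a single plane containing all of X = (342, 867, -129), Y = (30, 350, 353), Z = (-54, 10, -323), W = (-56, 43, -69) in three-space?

No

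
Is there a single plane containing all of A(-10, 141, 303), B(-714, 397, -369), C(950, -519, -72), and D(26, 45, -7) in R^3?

Yes

With A as base: AB = (-704, 256, -672), AC = (960, -660, -375), AD = (36, -96, -310).
AC × AD = (168600, 284100, -68400).
AB · (AC × AD) = 0.
The scalar triple product vanishes, so the four points are coplanar.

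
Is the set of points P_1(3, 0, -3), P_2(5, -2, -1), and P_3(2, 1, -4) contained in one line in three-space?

P_1P_2 = (2, -2, 2), P_1P_3 = (-1, 1, -1).
P_1P_2 × P_1P_3 = (0, 0, 0).
The cross product vanishes, so the three points are collinear.

Yes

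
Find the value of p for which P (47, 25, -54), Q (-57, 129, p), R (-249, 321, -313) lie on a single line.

Direction PR = (-296, 296, -259). From the x-coordinate of Q, the parameter along the line is τ = (-57 − 47)/(-296) = 13/37.
Then p = (-54) + 13/37·(-259) = -145.

-145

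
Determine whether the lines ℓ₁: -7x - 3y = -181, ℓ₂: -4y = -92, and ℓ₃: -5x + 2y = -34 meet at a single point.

Lines aᵢx + bᵢy = cᵢ with pairwise distinct directions are concurrent exactly when det[aᵢ bᵢ cᵢ] = 0.
Here the determinant is 0.
It vanishes, so the lines are concurrent at (16, 23).

Yes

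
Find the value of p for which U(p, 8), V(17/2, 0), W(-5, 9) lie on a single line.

Collinearity: (U − V) must be parallel to (W − V) = (-27/2, 9).
Cross-multiplying the components: (p − 17/2)·(9) = (8)·(-27/2).
Solving gives p = -7/2.

-7/2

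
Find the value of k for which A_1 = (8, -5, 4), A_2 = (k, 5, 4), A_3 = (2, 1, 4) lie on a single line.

-2

Direction A_1A_3 = (-6, 6, 0). From the y-coordinate of A_2, the parameter along the line is τ = (5 − (-5))/6 = 5/3.
Then k = 8 + 5/3·(-6) = -2.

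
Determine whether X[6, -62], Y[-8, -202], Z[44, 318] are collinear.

Yes

XY = (-14, -140), XZ = (38, 380).
det[XY; XZ] = (-14)(380) − (-140)(38) = 0.
The determinant is zero, so the points are collinear.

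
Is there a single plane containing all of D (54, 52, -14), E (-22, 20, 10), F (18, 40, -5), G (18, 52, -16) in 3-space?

A normal to the plane through D, E, F is n = DE × DF = (0, -180, -240).
The plane has equation n·P = -6000. For G: n·G = -5520.
-5520 ≠ -6000, so G is off the plane.

No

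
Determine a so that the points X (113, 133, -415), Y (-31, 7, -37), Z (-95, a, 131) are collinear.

-49

Collinearity requires XY × XZ = 0; each component is linear in a.
The x-component gives (-378)a + (-18522) = 0, so a = -49.
The remaining components then also vanish.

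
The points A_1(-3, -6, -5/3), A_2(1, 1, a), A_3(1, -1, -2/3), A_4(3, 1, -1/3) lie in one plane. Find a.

0

Normal to plane A_1A_3A_4: n = (-1/3, 2/3, -2); plane equation n·P = 1/3.
Requiring n·A_2 = 1/3: (-2)a + (1/3) = 1/3.
So a = 0.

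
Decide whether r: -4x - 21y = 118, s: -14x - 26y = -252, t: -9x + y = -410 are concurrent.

Lines aᵢx + bᵢy = cᵢ with pairwise distinct directions are concurrent exactly when det[aᵢ bᵢ cᵢ] = 0.
Here the determinant is 0.
It vanishes, so the lines are concurrent at (44, -14).

Yes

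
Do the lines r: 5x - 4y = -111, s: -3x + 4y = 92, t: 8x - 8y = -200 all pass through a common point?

No

The three lines meet at one point iff the augmented coefficient matrix [aᵢ bᵢ cᵢ] has rank < 3, i.e. its determinant vanishes.
Here the determinant is 24.
Nonzero, so no common point exists.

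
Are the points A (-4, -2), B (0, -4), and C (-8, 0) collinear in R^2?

Yes

AB = (4, -2), AC = (-4, 2).
Twice the signed area of △ABC is (4)(2) − (-2)(-4) = 0.
The triangle is degenerate (zero area), so the points are collinear.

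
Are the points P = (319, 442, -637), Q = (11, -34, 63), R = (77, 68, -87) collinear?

PQ = (-308, -476, 700), PR = (-242, -374, 550).
PQ × PR = (0, 0, 0).
The cross product vanishes, so the three points are collinear.

Yes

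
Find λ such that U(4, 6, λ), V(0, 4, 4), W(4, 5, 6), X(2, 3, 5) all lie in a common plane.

Coplanarity ⇔ det[UV; UW; UX] = 0.
Expanding, this is linear in λ: (6)λ + (-36) = 0.
So λ = 6.

6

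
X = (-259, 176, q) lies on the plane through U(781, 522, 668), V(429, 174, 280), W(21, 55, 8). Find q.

Coplanarity requires UV · (UW × UX) = 0.
UV = (-352, -348, -388), UW = (-760, -467, -660); the triple product is linear in q with coefficient -100096 and constant term -5204992.
Setting it to zero: q = -52.

-52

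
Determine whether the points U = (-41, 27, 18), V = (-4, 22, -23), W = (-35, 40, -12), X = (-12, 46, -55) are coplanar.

The four points are coplanar iff the 3×3 determinant with rows UV, UW, UX is zero.
Rows: (37, -5, -41), (6, 13, -30), (29, 19, -73).
Expanding along the first row: (37)(-379) − (-5)(432) + (-41)(-263) = -1080.
Nonzero ⇒ not coplanar.

No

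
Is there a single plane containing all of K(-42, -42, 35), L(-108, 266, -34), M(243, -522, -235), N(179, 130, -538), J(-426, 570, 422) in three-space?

The plane through K, L, M has normal n = KL × KM = (-116280, -37485, -56100) and equation n·P = 4494630.
Checking the remaining points: n·N = 4494630, n·J = 4494630.
All equal 4494630, so all 5 points lie in one plane.

Yes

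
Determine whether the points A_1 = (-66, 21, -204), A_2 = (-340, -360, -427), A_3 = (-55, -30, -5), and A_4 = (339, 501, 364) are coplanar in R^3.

The four points are coplanar iff the 3×3 determinant with rows A_1A_2, A_1A_3, A_1A_4 is zero.
Rows: (-274, -381, -223), (11, -51, 199), (405, 480, 568).
Expanding along the first row: (-274)(-124488) − (-381)(-74347) + (-223)(25935) = 0.
Zero determinant ⇒ coplanar.

Yes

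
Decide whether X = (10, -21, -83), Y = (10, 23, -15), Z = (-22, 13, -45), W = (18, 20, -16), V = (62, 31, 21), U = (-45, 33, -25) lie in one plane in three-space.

No

The plane through X, Y, Z has normal n = XY × XZ = (-640, -2176, 1408) and equation n·P = -77568.
Checking the remaining points: n·W = -77568, n·V = -77568, n·U = -78208.
Since n·U = -78208 ≠ -77568, U is off the plane and the points are not all coplanar.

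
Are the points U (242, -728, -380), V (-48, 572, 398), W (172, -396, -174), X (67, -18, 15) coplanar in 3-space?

Yes

With U as base: UV = (-290, 1300, 778), UW = (-70, 332, 206), UX = (-175, 710, 395).
UW × UX = (-15120, -8400, 8400).
UV · (UW × UX) = 0.
The scalar triple product vanishes, so the four points are coplanar.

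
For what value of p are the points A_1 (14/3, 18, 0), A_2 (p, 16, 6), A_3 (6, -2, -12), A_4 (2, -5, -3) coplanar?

2

Coplanarity ⇔ det[A_1A_2; A_1A_3; A_1A_4] = 0.
Expanding, this is linear in p: (-216)p + (432) = 0.
So p = 2.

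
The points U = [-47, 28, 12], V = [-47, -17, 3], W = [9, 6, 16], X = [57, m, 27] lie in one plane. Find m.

The points are coplanar iff UV · (UW × UX) = 0.
Expanding, this is linear in m: (-504)m + (12600) = 0.
So m = 25.

25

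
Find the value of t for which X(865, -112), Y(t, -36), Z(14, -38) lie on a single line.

-9

Collinearity: (Y − X) must be parallel to (Z − X) = (-851, 74).
Cross-multiplying the components: (t − 865)·(74) = (76)·(-851).
Solving gives t = -9.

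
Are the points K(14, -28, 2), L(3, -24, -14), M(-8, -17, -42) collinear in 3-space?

No

KL = (-11, 4, -16), KM = (-22, 11, -44).
Comparing components 3 and 1: (-16)(-22) − (-11)(-44) = -132 ≠ 0, so KL and KM are not parallel and the points are not collinear.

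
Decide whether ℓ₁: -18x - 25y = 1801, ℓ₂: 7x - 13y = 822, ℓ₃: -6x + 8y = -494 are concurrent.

Intersecting ℓ₁ and ℓ₂: solving the 2×2 system gives (x, y) = (-7, -67).
Substitute into ℓ₃: (-6)(-7) + (8)(-67) = -494.
This equals -494, so (-7, -67) lies on all three lines and they are concurrent.

Yes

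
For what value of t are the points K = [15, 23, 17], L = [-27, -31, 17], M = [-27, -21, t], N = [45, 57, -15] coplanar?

Normal to plane KLN: n = (1728, -1344, 192); plane equation n·P = -1728.
Requiring n·M = -1728: (192)t + (-18432) = -1728.
So t = 87.

87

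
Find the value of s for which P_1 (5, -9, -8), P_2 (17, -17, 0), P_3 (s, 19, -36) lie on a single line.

-37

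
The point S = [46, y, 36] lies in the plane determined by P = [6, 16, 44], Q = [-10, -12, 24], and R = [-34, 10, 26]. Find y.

-30

Coplanarity requires PQ · (PR × PS) = 0.
PQ = (-16, -28, -20), PR = (-40, -6, -18); the triple product is linear in y with coefficient 512 and constant term 15360.
Setting it to zero: y = -30.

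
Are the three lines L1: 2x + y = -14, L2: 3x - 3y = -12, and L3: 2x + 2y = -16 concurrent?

The three lines meet at one point iff the augmented coefficient matrix [aᵢ bᵢ cᵢ] has rank < 3, i.e. its determinant vanishes.
Here the determinant is 0.
It vanishes, so the lines are concurrent at (-6, -2).

Yes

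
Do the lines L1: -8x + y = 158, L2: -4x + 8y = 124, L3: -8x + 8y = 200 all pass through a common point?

The three lines meet at one point iff the augmented coefficient matrix [aᵢ bᵢ cᵢ] has rank < 3, i.e. its determinant vanishes.
Here the determinant is 0.
It vanishes, so the lines are concurrent at (-19, 6).

Yes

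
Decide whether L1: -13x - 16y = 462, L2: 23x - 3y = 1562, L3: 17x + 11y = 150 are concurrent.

Yes

Intersecting L1 and L2: solving the 2×2 system gives (x, y) = (58, -76).
Substitute into L3: (17)(58) + (11)(-76) = 150.
This equals 150, so (58, -76) lies on all three lines and they are concurrent.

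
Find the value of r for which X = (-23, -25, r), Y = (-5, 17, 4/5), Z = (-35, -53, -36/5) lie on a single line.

Direction YZ = (-30, -70, -8). From the x-coordinate of X, the parameter along the line is τ = (-23 − (-5))/(-30) = 3/5.
Then r = 4/5 + 3/5·(-8) = -4.

-4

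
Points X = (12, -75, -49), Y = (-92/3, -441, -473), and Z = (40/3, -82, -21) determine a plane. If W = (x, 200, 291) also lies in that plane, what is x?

136/3

Coplanarity requires XY · (XZ × XW) = 0.
XY = (-128/3, -366, -424), XZ = (4/3, -7, 28); the triple product is linear in x with coefficient -13216 and constant term 1797376/3.
Setting it to zero: x = 136/3.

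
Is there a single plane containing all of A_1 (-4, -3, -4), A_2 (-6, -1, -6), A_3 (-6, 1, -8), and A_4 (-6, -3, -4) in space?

A normal to the plane through A_1, A_2, A_3 is n = A_1A_2 × A_1A_3 = (0, -4, -4).
The plane has equation n·P = 28. For A_4: n·A_4 = 28.
Equal, so A_4 lies in the plane and all four are coplanar.

Yes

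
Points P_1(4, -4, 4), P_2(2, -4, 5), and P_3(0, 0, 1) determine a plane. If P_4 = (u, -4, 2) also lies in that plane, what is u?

8

A normal to the plane is n = P_1P_2 × P_1P_3 = (-4, -10, -8).
P_4 lies in the plane iff n · P_1P_4 = 0.
This gives (-4)u + (32) = 0, so u = 8.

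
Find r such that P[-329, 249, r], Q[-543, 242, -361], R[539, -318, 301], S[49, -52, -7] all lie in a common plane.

The points are coplanar iff PQ · (PR × PS) = 0.
Expanding, this is linear in r: (-13412)r + (-4130896) = 0.
So r = -308.

-308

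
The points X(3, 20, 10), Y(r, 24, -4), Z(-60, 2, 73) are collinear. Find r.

17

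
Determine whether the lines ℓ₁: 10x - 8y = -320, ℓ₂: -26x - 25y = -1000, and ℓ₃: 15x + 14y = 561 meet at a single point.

The three lines meet at one point iff the augmented coefficient matrix [aᵢ bᵢ cᵢ] has rank < 3, i.e. its determinant vanishes.
Here the determinant is -458.
Nonzero, so no common point exists.

No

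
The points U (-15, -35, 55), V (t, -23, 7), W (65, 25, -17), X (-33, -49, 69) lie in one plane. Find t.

9

The points are coplanar iff UV · (UW × UX) = 0.
Expanding, this is linear in t: (-168)t + (1512) = 0.
So t = 9.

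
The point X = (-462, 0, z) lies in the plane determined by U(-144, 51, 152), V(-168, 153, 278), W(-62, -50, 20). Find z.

A normal to the plane is n = UV × UW = (-738, 7164, -5940).
X lies in the plane iff n · UX = 0.
This gives (-5940)z + (772200) = 0, so z = 130.

130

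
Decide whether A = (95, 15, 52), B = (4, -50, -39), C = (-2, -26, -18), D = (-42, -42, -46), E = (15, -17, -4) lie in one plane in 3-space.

The plane through A, B, C has normal n = AB × AC = (819, 2457, -2574) and equation n·P = -19188.
Checking the remaining points: n·D = -19188, n·E = -19188.
All equal -19188, so all 5 points lie in one plane.

Yes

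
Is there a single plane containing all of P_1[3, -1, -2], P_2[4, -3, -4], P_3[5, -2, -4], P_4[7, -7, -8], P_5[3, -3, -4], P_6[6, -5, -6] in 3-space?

No

The plane through P_1, P_2, P_3 has normal n = P_1P_2 × P_1P_3 = (2, -2, 3) and equation n·P = 2.
Checking the remaining points: n·P_4 = 4, n·P_5 = 0, n·P_6 = 4.
Since n·P_4 = 4 ≠ 2, P_4 is off the plane and the points are not all coplanar.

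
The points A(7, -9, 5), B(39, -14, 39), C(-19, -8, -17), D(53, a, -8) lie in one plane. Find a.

35/2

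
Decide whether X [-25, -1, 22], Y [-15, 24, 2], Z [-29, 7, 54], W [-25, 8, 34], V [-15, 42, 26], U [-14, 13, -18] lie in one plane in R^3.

Yes

The plane through X, Y, Z has normal n = XY × XZ = (960, -240, 180) and equation n·P = -19800.
Checking the remaining points: n·W = -19800, n·V = -19800, n·U = -19800.
All equal -19800, so all 6 points lie in one plane.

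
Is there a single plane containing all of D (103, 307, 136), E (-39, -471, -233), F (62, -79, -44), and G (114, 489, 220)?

Yes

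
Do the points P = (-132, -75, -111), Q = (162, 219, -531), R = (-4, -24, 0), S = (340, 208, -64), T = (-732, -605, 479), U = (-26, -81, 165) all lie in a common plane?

The plane through P, Q, R has normal n = PQ × PR = (54054, -86394, -22638) and equation n·X = 1857240.
Checking the remaining points: n·S = 1857240, n·T = 1857240, n·U = 1857240.
All equal 1857240, so all 6 points lie in one plane.

Yes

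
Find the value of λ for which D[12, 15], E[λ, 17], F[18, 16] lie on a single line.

The three points are collinear iff det[DE; DF] = 0.
This determinant is linear in λ: (1)λ + (-24) = 0, so λ = 24.

24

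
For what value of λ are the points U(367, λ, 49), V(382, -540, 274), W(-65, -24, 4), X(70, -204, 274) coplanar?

-495

The points are coplanar iff UV · (UW × UX) = 0.
Expanding, this is linear in λ: (-84240)λ + (-41698800) = 0.
So λ = -495.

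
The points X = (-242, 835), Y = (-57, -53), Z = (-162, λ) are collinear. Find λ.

Collinearity: (Z − X) must be parallel to (Y − X) = (185, -888).
Cross-multiplying the components: (λ − 835)·(185) = (80)·(-888).
Solving gives λ = 451.

451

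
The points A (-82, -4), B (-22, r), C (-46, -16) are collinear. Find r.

-24

Collinearity: (B − A) must be parallel to (C − A) = (36, -12).
Cross-multiplying the components: (r − (-4))·(36) = (60)·(-12).
Solving gives r = -24.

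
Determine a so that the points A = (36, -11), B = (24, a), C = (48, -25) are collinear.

Collinearity: (B − A) must be parallel to (C − A) = (12, -14).
Cross-multiplying the components: (a − (-11))·(12) = (-12)·(-14).
Solving gives a = 3.

3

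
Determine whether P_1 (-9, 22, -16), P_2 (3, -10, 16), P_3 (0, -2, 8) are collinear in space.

Yes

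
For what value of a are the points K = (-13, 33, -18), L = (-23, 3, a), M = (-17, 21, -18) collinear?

-18

Direction KM = (-4, -12, 0). From the x-coordinate of L, the parameter along the line is τ = (-23 − (-13))/(-4) = 5/2.
Then a = (-18) + 5/2·(0) = -18.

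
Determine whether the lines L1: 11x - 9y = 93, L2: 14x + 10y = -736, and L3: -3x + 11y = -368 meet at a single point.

No

Lines aᵢx + bᵢy = cᵢ with pairwise distinct directions are concurrent exactly when det[aᵢ bᵢ cᵢ] = 0.
Here the determinant is -552.
Nonzero, so no common point exists.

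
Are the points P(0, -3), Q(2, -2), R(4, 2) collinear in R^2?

PQ = (2, 1), PR = (4, 5).
If collinear, PR would be a scalar multiple of PQ. But (2)·(5) ≠ (1)·(4) (difference 6), so they are not parallel; the points are not collinear.

No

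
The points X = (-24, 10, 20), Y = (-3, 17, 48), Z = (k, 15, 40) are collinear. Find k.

-9

Collinearity requires XY × XZ = 0; each component is linear in k.
The y-component gives (28)k + (252) = 0, so k = -9.
The remaining components then also vanish.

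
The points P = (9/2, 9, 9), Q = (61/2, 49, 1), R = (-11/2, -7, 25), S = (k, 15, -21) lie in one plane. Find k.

Coplanarity ⇔ det[PQ; PR; PS] = 0.
Expanding, this is linear in k: (512)k + (-3840) = 0.
So k = 15/2.

15/2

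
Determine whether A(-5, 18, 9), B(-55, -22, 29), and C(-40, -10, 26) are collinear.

AB = (-50, -40, 20), AC = (-35, -28, 17).
Comparing components 2 and 3: (-40)(17) − (20)(-28) = -120 ≠ 0, so AB and AC are not parallel and the points are not collinear.

No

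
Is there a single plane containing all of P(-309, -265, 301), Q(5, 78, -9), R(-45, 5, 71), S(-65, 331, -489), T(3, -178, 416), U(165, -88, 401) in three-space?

Yes

The plane through P, Q, R has normal n = PQ × PR = (4810, -9620, -5772) and equation n·X = -674362.
Checking the remaining points: n·S = -674362, n·T = -674362, n·U = -674362.
All equal -674362, so all 6 points lie in one plane.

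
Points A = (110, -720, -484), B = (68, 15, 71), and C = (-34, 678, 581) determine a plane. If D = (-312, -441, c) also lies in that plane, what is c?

-214

The plane through A, B, C has equation 6885x − 35190y + 47124z = 3286134.
Substituting D: (47124)c + (13370670) = 3286134, so c = -214.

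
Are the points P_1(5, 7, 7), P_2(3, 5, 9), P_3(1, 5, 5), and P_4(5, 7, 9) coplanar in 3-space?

No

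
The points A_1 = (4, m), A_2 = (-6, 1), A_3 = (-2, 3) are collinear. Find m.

6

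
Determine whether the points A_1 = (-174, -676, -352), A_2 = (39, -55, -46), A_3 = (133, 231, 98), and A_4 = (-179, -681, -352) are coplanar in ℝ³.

The four points are coplanar iff the 3×3 determinant with rows A_1A_2, A_1A_3, A_1A_4 is zero.
Rows: (213, 621, 306), (307, 907, 450), (-5, -5, 0).
Expanding along the first row: (213)(2250) − (621)(2250) + (306)(3000) = 0.
Zero determinant ⇒ coplanar.

Yes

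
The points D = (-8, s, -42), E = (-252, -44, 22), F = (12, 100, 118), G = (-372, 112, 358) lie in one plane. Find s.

0

Coplanarity ⇔ det[DE; DF; DG] = 0.
Expanding, this is linear in s: (100224)s + (0) = 0.
So s = 0.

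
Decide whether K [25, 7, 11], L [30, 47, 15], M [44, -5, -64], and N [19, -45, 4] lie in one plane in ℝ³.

A normal to the plane through K, L, M is n = KL × KM = (-2952, 451, -820).
The plane has equation n·P = -79663. For N: n·N = -79663.
Equal, so N lies in the plane and all four are coplanar.

Yes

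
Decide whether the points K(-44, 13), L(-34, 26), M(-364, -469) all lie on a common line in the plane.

No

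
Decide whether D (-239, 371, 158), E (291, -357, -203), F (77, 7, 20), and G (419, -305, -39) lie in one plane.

The four points are coplanar iff the 3×3 determinant with rows DE, DF, DG is zero.
Rows: (530, -728, -361), (316, -364, -138), (658, -676, -197).
Expanding along the first row: (530)(-21580) − (-728)(28552) + (-361)(25896) = 0.
Zero determinant ⇒ coplanar.

Yes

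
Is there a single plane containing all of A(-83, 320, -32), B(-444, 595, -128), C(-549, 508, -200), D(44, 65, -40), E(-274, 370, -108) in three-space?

Yes

The plane through A, B, C has normal n = AB × AC = (-28152, -15912, 60282) and equation n·P = -4684248.
Checking the remaining points: n·D = -4684248, n·E = -4684248.
All equal -4684248, so all 5 points lie in one plane.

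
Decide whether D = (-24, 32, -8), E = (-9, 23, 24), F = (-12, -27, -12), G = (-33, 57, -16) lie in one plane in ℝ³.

With D as base: DE = (15, -9, 32), DF = (12, -59, -4), DG = (-9, 25, -8).
DF × DG = (572, 132, -231).
DE · (DF × DG) = 0.
The scalar triple product vanishes, so the four points are coplanar.

Yes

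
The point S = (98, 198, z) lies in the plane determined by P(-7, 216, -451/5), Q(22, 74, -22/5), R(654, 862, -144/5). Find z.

-108/5

The plane through P, Q, R has equation −(320728/5)x + (274666/5)y + 112596z = 10792156/5.
Substituting S: (112596)z + (22952524/5) = 10792156/5, so z = -108/5.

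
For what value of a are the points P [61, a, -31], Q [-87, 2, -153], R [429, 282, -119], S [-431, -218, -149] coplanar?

-58

The points are coplanar iff PQ · (PR × PS) = 0.
Expanding, this is linear in a: (13760)a + (798080) = 0.
So a = -58.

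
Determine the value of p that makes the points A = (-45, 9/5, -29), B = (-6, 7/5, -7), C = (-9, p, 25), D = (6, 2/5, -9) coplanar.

The points are coplanar iff AB · (AC × AD) = 0.
Expanding, this is linear in p: (-342)p + (8208/5) = 0.
So p = 24/5.

24/5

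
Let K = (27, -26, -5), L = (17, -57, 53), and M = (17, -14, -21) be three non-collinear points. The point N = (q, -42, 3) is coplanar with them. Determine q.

69

A normal to the plane is n = KL × KM = (-200, -740, -430).
N lies in the plane iff n · KN = 0.
This gives (-200)q + (13800) = 0, so q = 69.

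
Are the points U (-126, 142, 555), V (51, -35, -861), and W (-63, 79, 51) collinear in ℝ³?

UV = (177, -177, -1416), UW = (63, -63, -504).
Each component of UW is 21/59 times the corresponding component of UV, so UW = 21/59·UV and the points are collinear.

Yes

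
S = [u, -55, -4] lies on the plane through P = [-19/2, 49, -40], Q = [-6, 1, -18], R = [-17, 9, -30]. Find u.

-33/2

The plane through P, Q, R has equation 400x − 200y − 500z = 6400.
Substituting S: (400)u + (13000) = 6400, so u = -33/2.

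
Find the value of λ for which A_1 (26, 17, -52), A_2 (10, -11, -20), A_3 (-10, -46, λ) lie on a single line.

20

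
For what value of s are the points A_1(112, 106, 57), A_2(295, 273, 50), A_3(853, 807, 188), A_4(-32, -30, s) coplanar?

Coplanarity ⇔ det[A_1A_2; A_1A_3; A_1A_4] = 0.
Expanding, this is linear in s: (4536)s + (-149688) = 0.
So s = 33.

33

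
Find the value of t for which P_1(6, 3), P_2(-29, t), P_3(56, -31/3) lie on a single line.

Collinearity: (P_2 − P_1) must be parallel to (P_3 − P_1) = (50, -40/3).
Cross-multiplying the components: (t − 3)·(50) = (-35)·(-40/3).
Solving gives t = 37/3.

37/3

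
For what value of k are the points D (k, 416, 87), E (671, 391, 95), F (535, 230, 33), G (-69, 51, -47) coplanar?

The points are coplanar iff DE · (DF × DG) = 0.
Expanding, this is linear in k: (-1782)k + (-51678) = 0.
So k = -29.

-29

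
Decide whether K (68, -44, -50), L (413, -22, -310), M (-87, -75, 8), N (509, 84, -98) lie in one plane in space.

No

The four points are coplanar iff the 3×3 determinant with rows KL, KM, KN is zero.
Rows: (345, 22, -260), (-155, -31, 58), (441, 128, -48).
Expanding along the first row: (345)(-5936) − (22)(-18138) + (-260)(-6169) = -44944.
Nonzero ⇒ not coplanar.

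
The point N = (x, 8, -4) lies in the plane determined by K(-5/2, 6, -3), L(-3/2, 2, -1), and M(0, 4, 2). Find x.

-3

The plane through K, L, M has equation −16x + 8z = 16.
Substituting N: (-16)x + (-32) = 16, so x = -3.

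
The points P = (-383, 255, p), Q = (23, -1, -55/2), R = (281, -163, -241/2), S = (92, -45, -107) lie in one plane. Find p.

411/2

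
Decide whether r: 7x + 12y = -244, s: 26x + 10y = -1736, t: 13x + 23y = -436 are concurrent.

Intersecting r and s: solving the 2×2 system gives (x, y) = (-76, 24).
Substitute into t: (13)(-76) + (23)(24) = -436.
This equals -436, so (-76, 24) lies on all three lines and they are concurrent.

Yes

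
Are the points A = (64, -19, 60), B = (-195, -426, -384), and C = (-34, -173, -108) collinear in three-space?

Yes

AB = (-259, -407, -444), AC = (-98, -154, -168).
Each component of AC is 14/37 times the corresponding component of AB, so AC = 14/37·AB and the points are collinear.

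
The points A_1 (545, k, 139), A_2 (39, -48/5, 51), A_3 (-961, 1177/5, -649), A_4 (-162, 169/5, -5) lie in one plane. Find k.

Coplanarity ⇔ det[A_1A_2; A_1A_3; A_1A_4] = 0.
Expanding, this is linear in k: (-84700)k + (-9757440) = 0.
So k = -576/5.

-576/5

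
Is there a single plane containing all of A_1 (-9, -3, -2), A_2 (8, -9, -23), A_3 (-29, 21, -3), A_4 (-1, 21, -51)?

With A_1 as base: A_1A_2 = (17, -6, -21), A_1A_3 = (-20, 24, -1), A_1A_4 = (8, 24, -49).
A_1A_3 × A_1A_4 = (-1152, -988, -672).
A_1A_2 · (A_1A_3 × A_1A_4) = 456.
Since 456 ≠ 0, the four points are not coplanar.

No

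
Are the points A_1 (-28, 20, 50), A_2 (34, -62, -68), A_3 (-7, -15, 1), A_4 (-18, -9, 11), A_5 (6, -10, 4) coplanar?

The plane through A_1, A_2, A_3 has normal n = A_1A_2 × A_1A_3 = (-112, 560, -448) and equation n·P = -8064.
Checking the remaining points: n·A_4 = -7952, n·A_5 = -8064.
Since n·A_4 = -7952 ≠ -8064, A_4 is off the plane and the points are not all coplanar.

No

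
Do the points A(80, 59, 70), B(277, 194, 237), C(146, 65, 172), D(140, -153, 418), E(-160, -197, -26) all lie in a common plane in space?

Yes

The plane through A, B, C has normal n = AB × AC = (12768, -9072, -7728) and equation n·P = -54768.
Checking the remaining points: n·D = -54768, n·E = -54768.
All equal -54768, so all 5 points lie in one plane.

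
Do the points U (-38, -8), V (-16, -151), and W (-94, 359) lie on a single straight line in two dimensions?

No

UV = (22, -143), UW = (-56, 367).
Twice the signed area of △UVW is (22)(367) − (-143)(-56) = 66.
The area is nonzero, so the three points are not collinear.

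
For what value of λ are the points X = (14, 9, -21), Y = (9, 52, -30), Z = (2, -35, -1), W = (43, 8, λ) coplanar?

-39

Coplanarity ⇔ det[XY; XZ; XW] = 0.
Expanding, this is linear in λ: (736)λ + (28704) = 0.
So λ = -39.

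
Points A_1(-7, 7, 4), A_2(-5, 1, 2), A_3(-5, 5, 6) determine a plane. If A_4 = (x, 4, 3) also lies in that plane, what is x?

-6

The plane through A_1, A_2, A_3 has equation −16x − 8y + 8z = 88.
Substituting A_4: (-16)x + (-8) = 88, so x = -6.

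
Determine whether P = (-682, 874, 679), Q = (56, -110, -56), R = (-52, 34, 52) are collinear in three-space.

PQ = (738, -984, -735), PR = (630, -840, -627).
Comparing components 2 and 3: (-984)(-627) − (-735)(-840) = -432 ≠ 0, so PQ and PR are not parallel and the points are not collinear.

No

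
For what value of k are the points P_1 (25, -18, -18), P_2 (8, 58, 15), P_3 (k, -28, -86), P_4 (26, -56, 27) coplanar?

35

Normal to plane P_1P_2P_4: n = (4674, 798, 570); plane equation n·P = 92226.
Requiring n·P_3 = 92226: (4674)k + (-71364) = 92226.
So k = 35.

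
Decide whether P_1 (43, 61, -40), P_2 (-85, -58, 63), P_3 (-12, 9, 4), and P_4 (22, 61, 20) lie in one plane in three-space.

No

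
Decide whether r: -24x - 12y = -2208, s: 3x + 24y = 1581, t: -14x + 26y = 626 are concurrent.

Intersecting r and s: solving the 2×2 system gives (x, y) = (63, 58).
Substitute into t: (-14)(63) + (26)(58) = 626.
This equals 626, so (63, 58) lies on all three lines and they are concurrent.

Yes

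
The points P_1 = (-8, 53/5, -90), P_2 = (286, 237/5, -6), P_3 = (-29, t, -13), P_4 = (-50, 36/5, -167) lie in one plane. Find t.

Normal to plane P_1P_2P_4: n = (-2548, 19110, 546); plane equation n·P = 173810.
Requiring n·P_3 = 173810: (19110)t + (66794) = 173810.
So t = 28/5.

28/5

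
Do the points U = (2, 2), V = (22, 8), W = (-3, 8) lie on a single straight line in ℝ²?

No

UV = (20, 6), UW = (-5, 6).
If collinear, UW would be a scalar multiple of UV. But (20)·(6) ≠ (6)·(-5) (difference 150), so they are not parallel; the points are not collinear.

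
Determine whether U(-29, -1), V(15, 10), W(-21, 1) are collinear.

UV = (44, 11), UW = (8, 2).
Twice the signed area of △UVW is (44)(2) − (11)(8) = 0.
The triangle is degenerate (zero area), so the points are collinear.

Yes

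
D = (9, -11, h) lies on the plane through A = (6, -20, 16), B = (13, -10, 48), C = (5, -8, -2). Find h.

25

A normal to the plane is n = AB × AC = (-564, 94, 94).
D lies in the plane iff n · AD = 0.
This gives (94)h + (-2350) = 0, so h = 25.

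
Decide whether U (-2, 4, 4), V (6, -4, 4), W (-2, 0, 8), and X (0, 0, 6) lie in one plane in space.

Yes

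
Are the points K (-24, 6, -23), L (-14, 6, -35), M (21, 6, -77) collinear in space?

KL = (10, 0, -12), KM = (45, 0, -54).
KL × KM = (0, 0, 0).
The cross product vanishes, so the three points are collinear.

Yes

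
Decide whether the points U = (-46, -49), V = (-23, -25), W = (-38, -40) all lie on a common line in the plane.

No

UV = (23, 24), UW = (8, 9).
det[UV; UW] = (23)(9) − (24)(8) = 15.
The determinant is nonzero, so they are not collinear.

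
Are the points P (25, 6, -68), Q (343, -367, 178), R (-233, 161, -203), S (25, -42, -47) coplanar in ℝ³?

With P as base: PQ = (318, -373, 246), PR = (-258, 155, -135), PS = (0, -48, 21).
PR × PS = (-3225, 5418, 12384).
PQ · (PR × PS) = 0.
The scalar triple product vanishes, so the four points are coplanar.

Yes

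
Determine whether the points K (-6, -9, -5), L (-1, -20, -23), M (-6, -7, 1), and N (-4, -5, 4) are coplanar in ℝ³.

The four points are coplanar iff the 3×3 determinant with rows KL, KM, KN is zero.
Rows: (5, -11, -18), (0, 2, 6), (2, 4, 9).
Expanding along the first row: (5)(-6) − (-11)(-12) + (-18)(-4) = -90.
Nonzero ⇒ not coplanar.

No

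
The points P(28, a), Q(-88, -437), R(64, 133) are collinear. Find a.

-2

The three points are collinear iff det[PQ; PR] = 0.
This determinant is linear in a: (152)a + (304) = 0, so a = -2.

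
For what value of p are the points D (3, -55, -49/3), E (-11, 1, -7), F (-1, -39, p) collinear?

-41/3

Direction DE = (-14, 56, 28/3). From the x-coordinate of F, the parameter along the line is τ = (-1 − 3)/(-14) = 2/7.
Then p = (-49/3) + 2/7·(28/3) = -41/3.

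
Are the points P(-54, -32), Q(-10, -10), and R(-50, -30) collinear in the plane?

PQ = (44, 22), PR = (4, 2).
det[PQ; PR] = (44)(2) − (22)(4) = 0.
The determinant is zero, so the points are collinear.

Yes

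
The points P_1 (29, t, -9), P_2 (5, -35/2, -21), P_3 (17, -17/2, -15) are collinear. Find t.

1/2

Direction P_2P_3 = (12, 9, 6). From the x-coordinate of P_1, the parameter along the line is τ = (29 − 5)/12 = 2.
Then t = (-35/2) + 2·(9) = 1/2.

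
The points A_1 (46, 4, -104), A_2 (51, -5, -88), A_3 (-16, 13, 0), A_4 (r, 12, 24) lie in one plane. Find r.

-26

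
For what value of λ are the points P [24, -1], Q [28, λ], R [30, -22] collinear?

-15

The three points are collinear iff det[PQ; PR] = 0.
This determinant is linear in λ: (-6)λ + (-90) = 0, so λ = -15.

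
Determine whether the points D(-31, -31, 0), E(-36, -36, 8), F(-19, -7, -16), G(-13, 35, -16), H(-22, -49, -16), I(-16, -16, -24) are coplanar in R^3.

No

The plane through D, E, F has normal n = DE × DF = (-112, 16, -60) and equation n·P = 2976.
Checking the remaining points: n·G = 2976, n·H = 2640, n·I = 2976.
Since n·H = 2640 ≠ 2976, H is off the plane and the points are not all coplanar.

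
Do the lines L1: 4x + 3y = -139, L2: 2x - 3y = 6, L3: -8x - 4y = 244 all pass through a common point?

Intersecting L1 and L2: solving the 2×2 system gives (x, y) = (-133/6, -151/9).
Substitute into L3: (-8)(-133/6) + (-4)(-151/9) = 2200/9.
But L3 requires 244 ≠ 2200/9, so the three lines have no common point.

No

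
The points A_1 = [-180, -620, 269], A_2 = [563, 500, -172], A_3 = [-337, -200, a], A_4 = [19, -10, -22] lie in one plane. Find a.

Normal to plane A_1A_2A_4: n = (-56910, 128454, 230350); plane equation n·P = -7433530.
Requiring n·A_3 = -7433530: (230350)a + (-6512130) = -7433530.
So a = -4.

-4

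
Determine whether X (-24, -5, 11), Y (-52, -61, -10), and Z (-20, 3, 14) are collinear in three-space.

Yes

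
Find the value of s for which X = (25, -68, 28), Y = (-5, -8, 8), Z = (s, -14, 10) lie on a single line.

Direction XY = (-30, 60, -20). From the y-coordinate of Z, the parameter along the line is τ = (-14 − (-68))/60 = 9/10.
Then s = 25 + 9/10·(-30) = -2.

-2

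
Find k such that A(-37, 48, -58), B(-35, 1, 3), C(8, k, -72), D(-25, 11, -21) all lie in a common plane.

Normal to plane ABD: n = (518, 658, 490); plane equation n·P = -16002.
Requiring n·C = -16002: (658)k + (-31136) = -16002.
So k = 23.

23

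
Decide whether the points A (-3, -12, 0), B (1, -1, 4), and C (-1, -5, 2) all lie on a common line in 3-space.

AB = (4, 11, 4), AC = (2, 7, 2).
AB × AC = (-6, 0, 6).
The cross product is nonzero, so the points do not lie on one line.

No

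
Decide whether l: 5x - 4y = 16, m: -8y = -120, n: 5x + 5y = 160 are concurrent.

No

Intersecting l and m: solving the 2×2 system gives (x, y) = (76/5, 15).
Substitute into n: (5)(76/5) + (5)(15) = 151.
But n requires 160 ≠ 151, so the three lines have no common point.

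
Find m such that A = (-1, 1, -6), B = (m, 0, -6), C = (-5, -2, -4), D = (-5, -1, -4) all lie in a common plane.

Coplanarity ⇔ det[AB; AC; AD] = 0.
Expanding, this is linear in m: (-2)m + (-2) = 0.
So m = -1.

-1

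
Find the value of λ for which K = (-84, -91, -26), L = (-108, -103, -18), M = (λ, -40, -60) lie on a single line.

18

Collinearity requires KL × KM = 0; each component is linear in λ.
The y-component gives (8)λ + (-144) = 0, so λ = 18.
The remaining components then also vanish.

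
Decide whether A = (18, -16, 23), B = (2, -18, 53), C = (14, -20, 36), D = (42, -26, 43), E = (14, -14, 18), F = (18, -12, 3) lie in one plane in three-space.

The plane through A, B, C has normal n = AB × AC = (94, 88, 56) and equation n·P = 1572.
Checking the remaining points: n·D = 4068, n·E = 1092, n·F = 804.
Since n·D = 4068 ≠ 1572, D is off the plane and the points are not all coplanar.

No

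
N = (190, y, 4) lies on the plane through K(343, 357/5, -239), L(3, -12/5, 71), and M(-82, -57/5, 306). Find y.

Coplanarity requires KL · (KM × KN) = 0.
KL = (-340, -369/5, 310), KM = (-425, -414/5, 545); the triple product is linear in y with coefficient 53550 and constant term -2377620.
Setting it to zero: y = 222/5.

222/5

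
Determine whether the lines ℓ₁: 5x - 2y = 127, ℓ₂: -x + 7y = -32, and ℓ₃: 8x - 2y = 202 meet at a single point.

Yes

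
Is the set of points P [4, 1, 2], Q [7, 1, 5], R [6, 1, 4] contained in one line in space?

Yes

PQ = (3, 0, 3), PR = (2, 0, 2).
Each component of PR is 2/3 times the corresponding component of PQ, so PR = 2/3·PQ and the points are collinear.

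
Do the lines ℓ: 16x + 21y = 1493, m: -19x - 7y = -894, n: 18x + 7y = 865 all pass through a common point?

Lines aᵢx + bᵢy = cᵢ with pairwise distinct directions are concurrent exactly when det[aᵢ bᵢ cᵢ] = 0.
Here the determinant is 0.
It vanishes, so the lines are concurrent at (29, 49).

Yes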